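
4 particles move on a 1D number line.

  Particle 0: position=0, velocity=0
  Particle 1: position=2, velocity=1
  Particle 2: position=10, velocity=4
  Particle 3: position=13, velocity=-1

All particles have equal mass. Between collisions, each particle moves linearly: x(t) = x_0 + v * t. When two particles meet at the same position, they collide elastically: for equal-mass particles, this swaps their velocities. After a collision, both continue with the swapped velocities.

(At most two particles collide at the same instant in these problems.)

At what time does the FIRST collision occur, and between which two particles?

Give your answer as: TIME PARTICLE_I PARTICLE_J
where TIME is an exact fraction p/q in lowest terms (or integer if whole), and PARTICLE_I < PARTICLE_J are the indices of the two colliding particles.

Answer: 3/5 2 3

Derivation:
Pair (0,1): pos 0,2 vel 0,1 -> not approaching (rel speed -1 <= 0)
Pair (1,2): pos 2,10 vel 1,4 -> not approaching (rel speed -3 <= 0)
Pair (2,3): pos 10,13 vel 4,-1 -> gap=3, closing at 5/unit, collide at t=3/5
Earliest collision: t=3/5 between 2 and 3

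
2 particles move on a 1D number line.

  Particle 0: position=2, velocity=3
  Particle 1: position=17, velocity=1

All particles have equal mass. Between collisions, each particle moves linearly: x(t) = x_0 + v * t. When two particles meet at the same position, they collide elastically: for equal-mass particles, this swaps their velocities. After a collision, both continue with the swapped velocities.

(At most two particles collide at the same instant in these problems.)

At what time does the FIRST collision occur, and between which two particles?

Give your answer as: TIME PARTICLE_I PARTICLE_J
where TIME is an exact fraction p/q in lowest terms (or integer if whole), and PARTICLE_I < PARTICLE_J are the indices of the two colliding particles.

Answer: 15/2 0 1

Derivation:
Pair (0,1): pos 2,17 vel 3,1 -> gap=15, closing at 2/unit, collide at t=15/2
Earliest collision: t=15/2 between 0 and 1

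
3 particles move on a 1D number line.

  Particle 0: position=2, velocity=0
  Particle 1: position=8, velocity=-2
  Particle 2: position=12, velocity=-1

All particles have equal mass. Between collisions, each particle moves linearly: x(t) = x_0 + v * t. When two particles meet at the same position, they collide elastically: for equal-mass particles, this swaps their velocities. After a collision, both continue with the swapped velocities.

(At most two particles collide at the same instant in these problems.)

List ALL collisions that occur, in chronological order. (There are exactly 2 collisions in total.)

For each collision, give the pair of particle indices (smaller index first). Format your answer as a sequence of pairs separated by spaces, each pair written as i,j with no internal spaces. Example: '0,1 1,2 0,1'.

Answer: 0,1 1,2

Derivation:
Collision at t=3: particles 0 and 1 swap velocities; positions: p0=2 p1=2 p2=9; velocities now: v0=-2 v1=0 v2=-1
Collision at t=10: particles 1 and 2 swap velocities; positions: p0=-12 p1=2 p2=2; velocities now: v0=-2 v1=-1 v2=0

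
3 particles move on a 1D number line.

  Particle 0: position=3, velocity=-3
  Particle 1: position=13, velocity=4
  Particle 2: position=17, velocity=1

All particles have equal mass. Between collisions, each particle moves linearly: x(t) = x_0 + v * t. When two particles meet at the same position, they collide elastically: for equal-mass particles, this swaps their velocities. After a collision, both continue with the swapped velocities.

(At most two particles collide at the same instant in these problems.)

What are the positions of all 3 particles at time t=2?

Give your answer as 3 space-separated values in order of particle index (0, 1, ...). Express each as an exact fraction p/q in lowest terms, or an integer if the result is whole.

Answer: -3 19 21

Derivation:
Collision at t=4/3: particles 1 and 2 swap velocities; positions: p0=-1 p1=55/3 p2=55/3; velocities now: v0=-3 v1=1 v2=4
Advance to t=2 (no further collisions before then); velocities: v0=-3 v1=1 v2=4; positions = -3 19 21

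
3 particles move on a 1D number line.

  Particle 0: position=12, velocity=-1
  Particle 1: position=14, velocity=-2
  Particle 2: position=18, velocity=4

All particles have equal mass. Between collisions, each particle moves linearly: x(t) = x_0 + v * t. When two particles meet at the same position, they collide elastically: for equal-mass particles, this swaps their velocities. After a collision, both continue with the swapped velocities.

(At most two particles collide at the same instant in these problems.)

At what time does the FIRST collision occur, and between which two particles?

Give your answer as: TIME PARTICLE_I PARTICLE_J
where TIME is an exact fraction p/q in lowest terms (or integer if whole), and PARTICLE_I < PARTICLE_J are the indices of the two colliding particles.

Pair (0,1): pos 12,14 vel -1,-2 -> gap=2, closing at 1/unit, collide at t=2
Pair (1,2): pos 14,18 vel -2,4 -> not approaching (rel speed -6 <= 0)
Earliest collision: t=2 between 0 and 1

Answer: 2 0 1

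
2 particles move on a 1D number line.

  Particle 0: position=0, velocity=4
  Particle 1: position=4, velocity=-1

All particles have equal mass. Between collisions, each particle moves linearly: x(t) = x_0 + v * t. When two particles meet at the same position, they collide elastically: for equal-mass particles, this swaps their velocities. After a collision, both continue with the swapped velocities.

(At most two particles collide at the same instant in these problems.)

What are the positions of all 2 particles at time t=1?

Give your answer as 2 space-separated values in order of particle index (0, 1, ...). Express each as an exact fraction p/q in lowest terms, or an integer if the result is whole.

Answer: 3 4

Derivation:
Collision at t=4/5: particles 0 and 1 swap velocities; positions: p0=16/5 p1=16/5; velocities now: v0=-1 v1=4
Advance to t=1 (no further collisions before then); velocities: v0=-1 v1=4; positions = 3 4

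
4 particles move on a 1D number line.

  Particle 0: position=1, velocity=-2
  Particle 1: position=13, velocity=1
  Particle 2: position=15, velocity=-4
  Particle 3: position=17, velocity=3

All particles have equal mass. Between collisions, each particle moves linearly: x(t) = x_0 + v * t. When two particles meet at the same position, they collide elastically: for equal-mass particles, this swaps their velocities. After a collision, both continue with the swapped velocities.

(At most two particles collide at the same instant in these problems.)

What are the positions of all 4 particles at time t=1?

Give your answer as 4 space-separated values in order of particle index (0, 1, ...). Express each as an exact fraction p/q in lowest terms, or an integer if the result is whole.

Collision at t=2/5: particles 1 and 2 swap velocities; positions: p0=1/5 p1=67/5 p2=67/5 p3=91/5; velocities now: v0=-2 v1=-4 v2=1 v3=3
Advance to t=1 (no further collisions before then); velocities: v0=-2 v1=-4 v2=1 v3=3; positions = -1 11 14 20

Answer: -1 11 14 20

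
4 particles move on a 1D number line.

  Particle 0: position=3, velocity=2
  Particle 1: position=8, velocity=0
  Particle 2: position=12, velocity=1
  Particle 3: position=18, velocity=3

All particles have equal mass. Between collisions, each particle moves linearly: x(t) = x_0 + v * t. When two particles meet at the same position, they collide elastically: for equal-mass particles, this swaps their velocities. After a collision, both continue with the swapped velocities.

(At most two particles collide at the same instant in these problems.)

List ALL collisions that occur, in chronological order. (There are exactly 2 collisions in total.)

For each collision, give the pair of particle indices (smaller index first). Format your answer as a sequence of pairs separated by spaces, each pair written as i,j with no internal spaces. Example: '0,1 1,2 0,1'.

Collision at t=5/2: particles 0 and 1 swap velocities; positions: p0=8 p1=8 p2=29/2 p3=51/2; velocities now: v0=0 v1=2 v2=1 v3=3
Collision at t=9: particles 1 and 2 swap velocities; positions: p0=8 p1=21 p2=21 p3=45; velocities now: v0=0 v1=1 v2=2 v3=3

Answer: 0,1 1,2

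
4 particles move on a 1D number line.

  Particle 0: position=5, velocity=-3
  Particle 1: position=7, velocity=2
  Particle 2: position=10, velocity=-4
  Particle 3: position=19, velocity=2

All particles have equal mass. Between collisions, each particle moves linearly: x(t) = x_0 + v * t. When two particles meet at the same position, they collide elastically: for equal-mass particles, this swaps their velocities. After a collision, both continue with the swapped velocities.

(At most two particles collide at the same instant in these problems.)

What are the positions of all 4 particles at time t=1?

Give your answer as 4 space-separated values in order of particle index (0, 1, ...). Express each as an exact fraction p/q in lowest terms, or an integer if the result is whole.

Collision at t=1/2: particles 1 and 2 swap velocities; positions: p0=7/2 p1=8 p2=8 p3=20; velocities now: v0=-3 v1=-4 v2=2 v3=2
Advance to t=1 (no further collisions before then); velocities: v0=-3 v1=-4 v2=2 v3=2; positions = 2 6 9 21

Answer: 2 6 9 21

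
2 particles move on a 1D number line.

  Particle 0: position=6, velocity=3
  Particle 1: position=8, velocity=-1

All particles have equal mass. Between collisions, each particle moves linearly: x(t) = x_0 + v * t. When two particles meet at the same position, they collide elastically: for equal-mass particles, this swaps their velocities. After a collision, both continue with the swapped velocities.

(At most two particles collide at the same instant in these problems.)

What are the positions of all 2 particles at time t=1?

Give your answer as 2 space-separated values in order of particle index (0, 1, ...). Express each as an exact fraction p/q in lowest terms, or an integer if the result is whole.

Answer: 7 9

Derivation:
Collision at t=1/2: particles 0 and 1 swap velocities; positions: p0=15/2 p1=15/2; velocities now: v0=-1 v1=3
Advance to t=1 (no further collisions before then); velocities: v0=-1 v1=3; positions = 7 9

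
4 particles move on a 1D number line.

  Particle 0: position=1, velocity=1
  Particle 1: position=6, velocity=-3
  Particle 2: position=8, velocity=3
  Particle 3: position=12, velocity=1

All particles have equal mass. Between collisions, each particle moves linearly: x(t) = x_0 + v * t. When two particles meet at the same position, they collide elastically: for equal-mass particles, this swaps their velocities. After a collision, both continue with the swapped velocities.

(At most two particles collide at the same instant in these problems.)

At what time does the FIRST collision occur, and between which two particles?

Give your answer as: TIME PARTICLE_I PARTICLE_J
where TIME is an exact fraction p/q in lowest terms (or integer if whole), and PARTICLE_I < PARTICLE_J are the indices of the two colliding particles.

Answer: 5/4 0 1

Derivation:
Pair (0,1): pos 1,6 vel 1,-3 -> gap=5, closing at 4/unit, collide at t=5/4
Pair (1,2): pos 6,8 vel -3,3 -> not approaching (rel speed -6 <= 0)
Pair (2,3): pos 8,12 vel 3,1 -> gap=4, closing at 2/unit, collide at t=2
Earliest collision: t=5/4 between 0 and 1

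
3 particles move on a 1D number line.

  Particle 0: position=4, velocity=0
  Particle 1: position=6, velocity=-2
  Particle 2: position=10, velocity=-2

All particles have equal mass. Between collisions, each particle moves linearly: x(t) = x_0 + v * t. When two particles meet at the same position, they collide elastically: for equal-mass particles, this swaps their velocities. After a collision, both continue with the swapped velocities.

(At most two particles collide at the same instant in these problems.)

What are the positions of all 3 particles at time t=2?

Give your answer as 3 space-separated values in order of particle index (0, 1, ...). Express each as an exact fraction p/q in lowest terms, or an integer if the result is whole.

Collision at t=1: particles 0 and 1 swap velocities; positions: p0=4 p1=4 p2=8; velocities now: v0=-2 v1=0 v2=-2
Advance to t=2 (no further collisions before then); velocities: v0=-2 v1=0 v2=-2; positions = 2 4 6

Answer: 2 4 6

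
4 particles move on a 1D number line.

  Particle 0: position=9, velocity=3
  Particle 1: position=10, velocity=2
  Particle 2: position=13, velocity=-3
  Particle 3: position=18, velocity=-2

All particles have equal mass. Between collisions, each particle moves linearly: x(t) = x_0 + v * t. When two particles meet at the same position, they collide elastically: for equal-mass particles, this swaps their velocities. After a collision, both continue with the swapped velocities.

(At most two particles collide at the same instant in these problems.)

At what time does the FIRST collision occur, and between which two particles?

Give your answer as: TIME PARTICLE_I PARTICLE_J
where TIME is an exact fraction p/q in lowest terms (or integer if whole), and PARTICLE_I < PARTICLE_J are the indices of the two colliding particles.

Answer: 3/5 1 2

Derivation:
Pair (0,1): pos 9,10 vel 3,2 -> gap=1, closing at 1/unit, collide at t=1
Pair (1,2): pos 10,13 vel 2,-3 -> gap=3, closing at 5/unit, collide at t=3/5
Pair (2,3): pos 13,18 vel -3,-2 -> not approaching (rel speed -1 <= 0)
Earliest collision: t=3/5 between 1 and 2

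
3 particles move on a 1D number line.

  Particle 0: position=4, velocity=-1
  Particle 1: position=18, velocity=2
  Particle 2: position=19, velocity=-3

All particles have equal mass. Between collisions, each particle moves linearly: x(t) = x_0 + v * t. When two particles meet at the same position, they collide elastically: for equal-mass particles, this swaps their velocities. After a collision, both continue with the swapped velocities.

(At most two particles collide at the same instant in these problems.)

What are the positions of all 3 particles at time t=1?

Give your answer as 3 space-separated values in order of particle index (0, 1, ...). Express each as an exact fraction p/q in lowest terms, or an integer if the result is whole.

Collision at t=1/5: particles 1 and 2 swap velocities; positions: p0=19/5 p1=92/5 p2=92/5; velocities now: v0=-1 v1=-3 v2=2
Advance to t=1 (no further collisions before then); velocities: v0=-1 v1=-3 v2=2; positions = 3 16 20

Answer: 3 16 20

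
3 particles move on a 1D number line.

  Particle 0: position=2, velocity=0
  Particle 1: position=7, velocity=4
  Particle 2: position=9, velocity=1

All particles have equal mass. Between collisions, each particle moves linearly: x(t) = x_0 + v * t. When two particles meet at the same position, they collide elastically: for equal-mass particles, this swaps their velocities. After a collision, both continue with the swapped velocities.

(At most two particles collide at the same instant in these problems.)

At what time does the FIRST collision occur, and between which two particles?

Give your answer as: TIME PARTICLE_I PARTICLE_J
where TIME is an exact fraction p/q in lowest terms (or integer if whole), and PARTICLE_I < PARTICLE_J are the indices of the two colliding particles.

Answer: 2/3 1 2

Derivation:
Pair (0,1): pos 2,7 vel 0,4 -> not approaching (rel speed -4 <= 0)
Pair (1,2): pos 7,9 vel 4,1 -> gap=2, closing at 3/unit, collide at t=2/3
Earliest collision: t=2/3 between 1 and 2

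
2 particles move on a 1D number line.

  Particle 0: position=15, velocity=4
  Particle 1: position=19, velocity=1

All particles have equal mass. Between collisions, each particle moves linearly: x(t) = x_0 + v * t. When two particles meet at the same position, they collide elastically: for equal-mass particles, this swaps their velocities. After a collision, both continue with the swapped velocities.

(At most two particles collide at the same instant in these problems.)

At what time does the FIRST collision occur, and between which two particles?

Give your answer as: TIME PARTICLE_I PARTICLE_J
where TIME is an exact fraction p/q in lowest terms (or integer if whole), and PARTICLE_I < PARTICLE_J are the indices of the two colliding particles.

Answer: 4/3 0 1

Derivation:
Pair (0,1): pos 15,19 vel 4,1 -> gap=4, closing at 3/unit, collide at t=4/3
Earliest collision: t=4/3 between 0 and 1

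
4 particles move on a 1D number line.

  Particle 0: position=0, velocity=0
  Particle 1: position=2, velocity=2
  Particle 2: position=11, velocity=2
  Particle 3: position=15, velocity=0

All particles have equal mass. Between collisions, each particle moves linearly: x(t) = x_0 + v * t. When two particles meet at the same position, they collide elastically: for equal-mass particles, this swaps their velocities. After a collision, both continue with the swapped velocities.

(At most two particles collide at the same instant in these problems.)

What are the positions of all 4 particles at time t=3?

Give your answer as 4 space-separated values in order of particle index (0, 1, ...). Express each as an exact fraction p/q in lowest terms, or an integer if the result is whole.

Answer: 0 8 15 17

Derivation:
Collision at t=2: particles 2 and 3 swap velocities; positions: p0=0 p1=6 p2=15 p3=15; velocities now: v0=0 v1=2 v2=0 v3=2
Advance to t=3 (no further collisions before then); velocities: v0=0 v1=2 v2=0 v3=2; positions = 0 8 15 17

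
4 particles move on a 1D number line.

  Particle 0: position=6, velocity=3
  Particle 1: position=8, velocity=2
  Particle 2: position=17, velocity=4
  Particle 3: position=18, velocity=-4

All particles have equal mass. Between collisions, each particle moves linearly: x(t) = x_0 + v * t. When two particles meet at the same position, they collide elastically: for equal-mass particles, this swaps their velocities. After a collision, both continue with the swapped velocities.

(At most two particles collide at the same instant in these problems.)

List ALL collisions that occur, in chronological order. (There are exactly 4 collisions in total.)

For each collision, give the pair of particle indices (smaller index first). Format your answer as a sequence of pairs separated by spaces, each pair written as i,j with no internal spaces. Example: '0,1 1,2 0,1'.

Answer: 2,3 1,2 0,1 1,2

Derivation:
Collision at t=1/8: particles 2 and 3 swap velocities; positions: p0=51/8 p1=33/4 p2=35/2 p3=35/2; velocities now: v0=3 v1=2 v2=-4 v3=4
Collision at t=5/3: particles 1 and 2 swap velocities; positions: p0=11 p1=34/3 p2=34/3 p3=71/3; velocities now: v0=3 v1=-4 v2=2 v3=4
Collision at t=12/7: particles 0 and 1 swap velocities; positions: p0=78/7 p1=78/7 p2=80/7 p3=167/7; velocities now: v0=-4 v1=3 v2=2 v3=4
Collision at t=2: particles 1 and 2 swap velocities; positions: p0=10 p1=12 p2=12 p3=25; velocities now: v0=-4 v1=2 v2=3 v3=4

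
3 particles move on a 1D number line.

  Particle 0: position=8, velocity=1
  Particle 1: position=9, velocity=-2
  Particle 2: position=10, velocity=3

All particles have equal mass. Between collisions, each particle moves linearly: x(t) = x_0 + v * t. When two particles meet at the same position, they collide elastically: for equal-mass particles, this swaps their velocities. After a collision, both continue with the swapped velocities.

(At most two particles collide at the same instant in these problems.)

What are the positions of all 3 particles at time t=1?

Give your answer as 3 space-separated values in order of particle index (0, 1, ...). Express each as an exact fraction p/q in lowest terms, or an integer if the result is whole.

Answer: 7 9 13

Derivation:
Collision at t=1/3: particles 0 and 1 swap velocities; positions: p0=25/3 p1=25/3 p2=11; velocities now: v0=-2 v1=1 v2=3
Advance to t=1 (no further collisions before then); velocities: v0=-2 v1=1 v2=3; positions = 7 9 13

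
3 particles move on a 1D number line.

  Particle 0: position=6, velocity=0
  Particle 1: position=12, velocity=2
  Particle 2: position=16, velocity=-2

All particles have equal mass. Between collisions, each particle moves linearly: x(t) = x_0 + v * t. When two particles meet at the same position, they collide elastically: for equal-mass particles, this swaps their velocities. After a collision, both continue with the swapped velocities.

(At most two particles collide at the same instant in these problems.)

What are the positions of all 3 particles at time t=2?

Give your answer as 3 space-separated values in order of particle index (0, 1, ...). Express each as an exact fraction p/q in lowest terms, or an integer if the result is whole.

Collision at t=1: particles 1 and 2 swap velocities; positions: p0=6 p1=14 p2=14; velocities now: v0=0 v1=-2 v2=2
Advance to t=2 (no further collisions before then); velocities: v0=0 v1=-2 v2=2; positions = 6 12 16

Answer: 6 12 16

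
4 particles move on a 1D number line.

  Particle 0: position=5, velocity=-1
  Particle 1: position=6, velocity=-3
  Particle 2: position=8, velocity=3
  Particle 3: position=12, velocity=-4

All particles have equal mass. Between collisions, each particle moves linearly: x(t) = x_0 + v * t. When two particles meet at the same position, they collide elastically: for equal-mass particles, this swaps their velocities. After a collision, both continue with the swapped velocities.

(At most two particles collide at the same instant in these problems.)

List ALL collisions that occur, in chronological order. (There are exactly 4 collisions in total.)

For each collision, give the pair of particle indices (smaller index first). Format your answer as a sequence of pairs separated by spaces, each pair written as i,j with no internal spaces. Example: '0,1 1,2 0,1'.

Answer: 0,1 2,3 1,2 0,1

Derivation:
Collision at t=1/2: particles 0 and 1 swap velocities; positions: p0=9/2 p1=9/2 p2=19/2 p3=10; velocities now: v0=-3 v1=-1 v2=3 v3=-4
Collision at t=4/7: particles 2 and 3 swap velocities; positions: p0=30/7 p1=31/7 p2=68/7 p3=68/7; velocities now: v0=-3 v1=-1 v2=-4 v3=3
Collision at t=7/3: particles 1 and 2 swap velocities; positions: p0=-1 p1=8/3 p2=8/3 p3=15; velocities now: v0=-3 v1=-4 v2=-1 v3=3
Collision at t=6: particles 0 and 1 swap velocities; positions: p0=-12 p1=-12 p2=-1 p3=26; velocities now: v0=-4 v1=-3 v2=-1 v3=3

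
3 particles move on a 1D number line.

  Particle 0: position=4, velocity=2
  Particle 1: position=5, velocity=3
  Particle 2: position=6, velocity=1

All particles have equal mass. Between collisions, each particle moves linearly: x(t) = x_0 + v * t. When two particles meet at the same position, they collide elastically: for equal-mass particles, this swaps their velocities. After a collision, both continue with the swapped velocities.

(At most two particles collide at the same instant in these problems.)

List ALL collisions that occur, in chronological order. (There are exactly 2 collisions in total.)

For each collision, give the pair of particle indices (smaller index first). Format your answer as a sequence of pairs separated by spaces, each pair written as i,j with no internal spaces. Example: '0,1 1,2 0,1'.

Collision at t=1/2: particles 1 and 2 swap velocities; positions: p0=5 p1=13/2 p2=13/2; velocities now: v0=2 v1=1 v2=3
Collision at t=2: particles 0 and 1 swap velocities; positions: p0=8 p1=8 p2=11; velocities now: v0=1 v1=2 v2=3

Answer: 1,2 0,1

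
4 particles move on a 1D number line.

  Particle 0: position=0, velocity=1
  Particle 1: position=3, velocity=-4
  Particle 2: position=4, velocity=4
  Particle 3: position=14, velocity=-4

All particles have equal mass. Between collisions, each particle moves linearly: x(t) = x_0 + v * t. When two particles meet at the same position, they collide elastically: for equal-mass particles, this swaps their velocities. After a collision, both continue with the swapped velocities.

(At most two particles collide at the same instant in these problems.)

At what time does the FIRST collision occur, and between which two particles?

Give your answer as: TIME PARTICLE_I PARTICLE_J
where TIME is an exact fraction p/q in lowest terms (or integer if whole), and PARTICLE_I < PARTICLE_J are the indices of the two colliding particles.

Pair (0,1): pos 0,3 vel 1,-4 -> gap=3, closing at 5/unit, collide at t=3/5
Pair (1,2): pos 3,4 vel -4,4 -> not approaching (rel speed -8 <= 0)
Pair (2,3): pos 4,14 vel 4,-4 -> gap=10, closing at 8/unit, collide at t=5/4
Earliest collision: t=3/5 between 0 and 1

Answer: 3/5 0 1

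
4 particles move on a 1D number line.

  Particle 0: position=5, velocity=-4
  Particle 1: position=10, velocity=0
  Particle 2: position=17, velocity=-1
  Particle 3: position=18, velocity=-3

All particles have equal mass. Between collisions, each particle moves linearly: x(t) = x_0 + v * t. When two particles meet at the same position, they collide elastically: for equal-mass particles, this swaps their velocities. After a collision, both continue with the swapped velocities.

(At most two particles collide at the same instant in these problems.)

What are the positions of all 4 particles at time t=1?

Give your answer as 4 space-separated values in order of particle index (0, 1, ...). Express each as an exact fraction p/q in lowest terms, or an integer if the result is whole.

Collision at t=1/2: particles 2 and 3 swap velocities; positions: p0=3 p1=10 p2=33/2 p3=33/2; velocities now: v0=-4 v1=0 v2=-3 v3=-1
Advance to t=1 (no further collisions before then); velocities: v0=-4 v1=0 v2=-3 v3=-1; positions = 1 10 15 16

Answer: 1 10 15 16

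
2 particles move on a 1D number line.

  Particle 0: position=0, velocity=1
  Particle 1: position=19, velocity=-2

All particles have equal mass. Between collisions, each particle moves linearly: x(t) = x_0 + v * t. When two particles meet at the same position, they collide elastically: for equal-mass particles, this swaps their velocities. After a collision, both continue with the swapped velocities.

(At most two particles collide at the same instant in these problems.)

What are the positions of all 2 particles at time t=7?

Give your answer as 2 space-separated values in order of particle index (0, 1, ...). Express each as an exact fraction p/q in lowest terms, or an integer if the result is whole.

Collision at t=19/3: particles 0 and 1 swap velocities; positions: p0=19/3 p1=19/3; velocities now: v0=-2 v1=1
Advance to t=7 (no further collisions before then); velocities: v0=-2 v1=1; positions = 5 7

Answer: 5 7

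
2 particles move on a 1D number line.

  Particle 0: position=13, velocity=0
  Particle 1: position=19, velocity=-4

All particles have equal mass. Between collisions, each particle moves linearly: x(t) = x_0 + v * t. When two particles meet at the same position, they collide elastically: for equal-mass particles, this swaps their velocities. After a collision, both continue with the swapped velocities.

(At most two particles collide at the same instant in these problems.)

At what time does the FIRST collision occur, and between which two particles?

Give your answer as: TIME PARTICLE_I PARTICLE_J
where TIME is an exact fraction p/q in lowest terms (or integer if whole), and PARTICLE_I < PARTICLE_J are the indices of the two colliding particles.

Answer: 3/2 0 1

Derivation:
Pair (0,1): pos 13,19 vel 0,-4 -> gap=6, closing at 4/unit, collide at t=3/2
Earliest collision: t=3/2 between 0 and 1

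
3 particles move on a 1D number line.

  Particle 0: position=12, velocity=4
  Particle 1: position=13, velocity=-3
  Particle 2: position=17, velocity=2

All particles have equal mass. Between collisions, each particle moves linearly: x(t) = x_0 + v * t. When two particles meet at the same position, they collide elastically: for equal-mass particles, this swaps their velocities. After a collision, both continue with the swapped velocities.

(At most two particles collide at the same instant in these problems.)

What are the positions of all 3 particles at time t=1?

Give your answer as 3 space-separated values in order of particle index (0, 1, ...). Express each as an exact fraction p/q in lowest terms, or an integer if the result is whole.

Answer: 10 16 19

Derivation:
Collision at t=1/7: particles 0 and 1 swap velocities; positions: p0=88/7 p1=88/7 p2=121/7; velocities now: v0=-3 v1=4 v2=2
Advance to t=1 (no further collisions before then); velocities: v0=-3 v1=4 v2=2; positions = 10 16 19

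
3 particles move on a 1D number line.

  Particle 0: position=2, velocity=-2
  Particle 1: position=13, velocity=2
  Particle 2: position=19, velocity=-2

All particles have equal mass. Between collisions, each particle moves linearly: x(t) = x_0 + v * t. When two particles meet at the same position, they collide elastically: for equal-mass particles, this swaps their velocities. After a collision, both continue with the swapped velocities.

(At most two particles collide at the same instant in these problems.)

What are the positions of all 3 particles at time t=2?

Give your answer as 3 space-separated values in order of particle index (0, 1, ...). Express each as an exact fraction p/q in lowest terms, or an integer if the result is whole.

Answer: -2 15 17

Derivation:
Collision at t=3/2: particles 1 and 2 swap velocities; positions: p0=-1 p1=16 p2=16; velocities now: v0=-2 v1=-2 v2=2
Advance to t=2 (no further collisions before then); velocities: v0=-2 v1=-2 v2=2; positions = -2 15 17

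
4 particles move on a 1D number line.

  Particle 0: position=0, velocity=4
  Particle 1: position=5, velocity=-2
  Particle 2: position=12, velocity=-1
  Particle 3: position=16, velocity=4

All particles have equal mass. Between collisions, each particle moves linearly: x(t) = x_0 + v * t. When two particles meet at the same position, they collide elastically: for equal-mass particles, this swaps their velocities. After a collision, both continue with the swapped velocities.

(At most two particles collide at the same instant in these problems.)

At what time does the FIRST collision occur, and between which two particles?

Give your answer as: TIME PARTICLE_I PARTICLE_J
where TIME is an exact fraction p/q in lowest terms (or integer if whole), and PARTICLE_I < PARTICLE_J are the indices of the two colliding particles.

Answer: 5/6 0 1

Derivation:
Pair (0,1): pos 0,5 vel 4,-2 -> gap=5, closing at 6/unit, collide at t=5/6
Pair (1,2): pos 5,12 vel -2,-1 -> not approaching (rel speed -1 <= 0)
Pair (2,3): pos 12,16 vel -1,4 -> not approaching (rel speed -5 <= 0)
Earliest collision: t=5/6 between 0 and 1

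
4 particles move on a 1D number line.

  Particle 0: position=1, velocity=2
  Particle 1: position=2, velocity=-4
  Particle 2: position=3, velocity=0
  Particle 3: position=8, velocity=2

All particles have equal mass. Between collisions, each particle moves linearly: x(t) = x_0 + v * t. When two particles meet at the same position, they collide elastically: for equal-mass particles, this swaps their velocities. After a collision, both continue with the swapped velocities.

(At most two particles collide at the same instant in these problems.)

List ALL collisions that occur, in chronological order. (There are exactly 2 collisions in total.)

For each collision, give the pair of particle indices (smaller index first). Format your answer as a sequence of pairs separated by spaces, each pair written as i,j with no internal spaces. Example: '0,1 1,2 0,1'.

Answer: 0,1 1,2

Derivation:
Collision at t=1/6: particles 0 and 1 swap velocities; positions: p0=4/3 p1=4/3 p2=3 p3=25/3; velocities now: v0=-4 v1=2 v2=0 v3=2
Collision at t=1: particles 1 and 2 swap velocities; positions: p0=-2 p1=3 p2=3 p3=10; velocities now: v0=-4 v1=0 v2=2 v3=2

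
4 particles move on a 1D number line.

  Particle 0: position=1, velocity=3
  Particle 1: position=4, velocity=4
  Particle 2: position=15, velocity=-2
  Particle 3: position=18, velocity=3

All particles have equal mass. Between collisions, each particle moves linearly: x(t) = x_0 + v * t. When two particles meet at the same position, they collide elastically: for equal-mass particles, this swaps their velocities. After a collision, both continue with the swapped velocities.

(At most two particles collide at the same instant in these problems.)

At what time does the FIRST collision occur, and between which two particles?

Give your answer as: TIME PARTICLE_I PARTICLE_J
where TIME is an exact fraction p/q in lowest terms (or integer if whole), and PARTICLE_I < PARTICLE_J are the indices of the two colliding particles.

Pair (0,1): pos 1,4 vel 3,4 -> not approaching (rel speed -1 <= 0)
Pair (1,2): pos 4,15 vel 4,-2 -> gap=11, closing at 6/unit, collide at t=11/6
Pair (2,3): pos 15,18 vel -2,3 -> not approaching (rel speed -5 <= 0)
Earliest collision: t=11/6 between 1 and 2

Answer: 11/6 1 2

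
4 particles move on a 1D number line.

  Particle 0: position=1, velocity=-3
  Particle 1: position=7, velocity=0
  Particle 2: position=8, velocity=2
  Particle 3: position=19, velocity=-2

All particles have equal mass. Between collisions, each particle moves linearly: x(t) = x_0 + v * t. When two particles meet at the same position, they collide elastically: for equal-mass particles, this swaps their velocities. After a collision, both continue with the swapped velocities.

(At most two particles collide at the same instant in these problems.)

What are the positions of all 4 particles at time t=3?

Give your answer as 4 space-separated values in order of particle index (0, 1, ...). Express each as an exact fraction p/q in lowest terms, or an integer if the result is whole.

Collision at t=11/4: particles 2 and 3 swap velocities; positions: p0=-29/4 p1=7 p2=27/2 p3=27/2; velocities now: v0=-3 v1=0 v2=-2 v3=2
Advance to t=3 (no further collisions before then); velocities: v0=-3 v1=0 v2=-2 v3=2; positions = -8 7 13 14

Answer: -8 7 13 14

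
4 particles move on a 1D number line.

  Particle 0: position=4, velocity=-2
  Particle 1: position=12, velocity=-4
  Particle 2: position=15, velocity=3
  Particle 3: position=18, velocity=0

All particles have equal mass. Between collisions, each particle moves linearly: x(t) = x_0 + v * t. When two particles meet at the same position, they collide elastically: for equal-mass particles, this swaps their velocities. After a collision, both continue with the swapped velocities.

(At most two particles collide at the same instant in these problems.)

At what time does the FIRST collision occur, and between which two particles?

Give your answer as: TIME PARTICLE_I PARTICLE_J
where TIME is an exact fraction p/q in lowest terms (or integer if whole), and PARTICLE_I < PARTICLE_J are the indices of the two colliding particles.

Pair (0,1): pos 4,12 vel -2,-4 -> gap=8, closing at 2/unit, collide at t=4
Pair (1,2): pos 12,15 vel -4,3 -> not approaching (rel speed -7 <= 0)
Pair (2,3): pos 15,18 vel 3,0 -> gap=3, closing at 3/unit, collide at t=1
Earliest collision: t=1 between 2 and 3

Answer: 1 2 3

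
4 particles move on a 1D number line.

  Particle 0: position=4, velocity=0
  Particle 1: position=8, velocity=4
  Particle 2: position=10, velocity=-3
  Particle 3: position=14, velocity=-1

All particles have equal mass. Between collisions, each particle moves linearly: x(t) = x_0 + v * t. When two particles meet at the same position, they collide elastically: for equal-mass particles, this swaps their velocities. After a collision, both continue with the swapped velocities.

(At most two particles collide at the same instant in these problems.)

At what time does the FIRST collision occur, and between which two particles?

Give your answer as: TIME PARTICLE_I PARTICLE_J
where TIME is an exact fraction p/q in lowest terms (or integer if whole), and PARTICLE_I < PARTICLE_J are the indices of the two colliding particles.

Answer: 2/7 1 2

Derivation:
Pair (0,1): pos 4,8 vel 0,4 -> not approaching (rel speed -4 <= 0)
Pair (1,2): pos 8,10 vel 4,-3 -> gap=2, closing at 7/unit, collide at t=2/7
Pair (2,3): pos 10,14 vel -3,-1 -> not approaching (rel speed -2 <= 0)
Earliest collision: t=2/7 between 1 and 2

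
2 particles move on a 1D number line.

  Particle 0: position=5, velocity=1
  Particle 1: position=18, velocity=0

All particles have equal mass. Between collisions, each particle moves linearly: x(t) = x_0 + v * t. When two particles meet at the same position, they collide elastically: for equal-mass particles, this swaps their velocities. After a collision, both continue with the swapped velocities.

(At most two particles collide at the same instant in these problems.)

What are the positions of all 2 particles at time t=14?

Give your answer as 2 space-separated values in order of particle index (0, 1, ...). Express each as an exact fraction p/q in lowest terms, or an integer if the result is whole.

Answer: 18 19

Derivation:
Collision at t=13: particles 0 and 1 swap velocities; positions: p0=18 p1=18; velocities now: v0=0 v1=1
Advance to t=14 (no further collisions before then); velocities: v0=0 v1=1; positions = 18 19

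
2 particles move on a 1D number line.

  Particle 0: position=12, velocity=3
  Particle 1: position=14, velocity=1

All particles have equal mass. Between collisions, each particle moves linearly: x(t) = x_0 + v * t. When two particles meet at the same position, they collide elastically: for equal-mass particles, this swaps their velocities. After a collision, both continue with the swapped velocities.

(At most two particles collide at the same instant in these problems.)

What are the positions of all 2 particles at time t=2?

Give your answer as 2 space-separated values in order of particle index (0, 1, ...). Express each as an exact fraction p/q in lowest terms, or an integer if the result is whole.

Collision at t=1: particles 0 and 1 swap velocities; positions: p0=15 p1=15; velocities now: v0=1 v1=3
Advance to t=2 (no further collisions before then); velocities: v0=1 v1=3; positions = 16 18

Answer: 16 18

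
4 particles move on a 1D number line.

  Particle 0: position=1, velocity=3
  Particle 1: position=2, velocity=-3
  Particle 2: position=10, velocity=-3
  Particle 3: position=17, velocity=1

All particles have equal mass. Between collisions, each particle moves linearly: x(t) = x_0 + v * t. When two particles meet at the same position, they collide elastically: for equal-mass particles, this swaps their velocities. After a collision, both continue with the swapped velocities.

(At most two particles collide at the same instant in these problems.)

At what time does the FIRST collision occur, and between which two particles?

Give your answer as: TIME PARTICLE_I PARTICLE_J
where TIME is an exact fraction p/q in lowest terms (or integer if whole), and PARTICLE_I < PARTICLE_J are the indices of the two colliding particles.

Pair (0,1): pos 1,2 vel 3,-3 -> gap=1, closing at 6/unit, collide at t=1/6
Pair (1,2): pos 2,10 vel -3,-3 -> not approaching (rel speed 0 <= 0)
Pair (2,3): pos 10,17 vel -3,1 -> not approaching (rel speed -4 <= 0)
Earliest collision: t=1/6 between 0 and 1

Answer: 1/6 0 1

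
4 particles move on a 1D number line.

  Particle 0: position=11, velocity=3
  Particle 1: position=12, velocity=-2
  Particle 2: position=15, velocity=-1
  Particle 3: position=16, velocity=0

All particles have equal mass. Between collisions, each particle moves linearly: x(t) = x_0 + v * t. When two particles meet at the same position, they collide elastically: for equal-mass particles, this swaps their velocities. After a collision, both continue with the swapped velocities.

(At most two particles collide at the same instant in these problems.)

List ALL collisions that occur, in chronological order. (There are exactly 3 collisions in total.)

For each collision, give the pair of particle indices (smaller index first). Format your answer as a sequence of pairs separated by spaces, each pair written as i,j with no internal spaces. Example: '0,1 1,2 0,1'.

Collision at t=1/5: particles 0 and 1 swap velocities; positions: p0=58/5 p1=58/5 p2=74/5 p3=16; velocities now: v0=-2 v1=3 v2=-1 v3=0
Collision at t=1: particles 1 and 2 swap velocities; positions: p0=10 p1=14 p2=14 p3=16; velocities now: v0=-2 v1=-1 v2=3 v3=0
Collision at t=5/3: particles 2 and 3 swap velocities; positions: p0=26/3 p1=40/3 p2=16 p3=16; velocities now: v0=-2 v1=-1 v2=0 v3=3

Answer: 0,1 1,2 2,3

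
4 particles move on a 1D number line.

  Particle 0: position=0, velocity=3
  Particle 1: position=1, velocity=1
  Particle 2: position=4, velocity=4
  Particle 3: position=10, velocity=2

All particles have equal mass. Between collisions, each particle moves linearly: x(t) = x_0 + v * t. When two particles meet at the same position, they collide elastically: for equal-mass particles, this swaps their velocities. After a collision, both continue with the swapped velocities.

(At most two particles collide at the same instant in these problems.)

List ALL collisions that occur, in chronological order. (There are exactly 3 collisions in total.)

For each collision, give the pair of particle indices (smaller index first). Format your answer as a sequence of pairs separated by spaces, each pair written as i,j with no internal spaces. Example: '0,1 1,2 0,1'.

Collision at t=1/2: particles 0 and 1 swap velocities; positions: p0=3/2 p1=3/2 p2=6 p3=11; velocities now: v0=1 v1=3 v2=4 v3=2
Collision at t=3: particles 2 and 3 swap velocities; positions: p0=4 p1=9 p2=16 p3=16; velocities now: v0=1 v1=3 v2=2 v3=4
Collision at t=10: particles 1 and 2 swap velocities; positions: p0=11 p1=30 p2=30 p3=44; velocities now: v0=1 v1=2 v2=3 v3=4

Answer: 0,1 2,3 1,2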